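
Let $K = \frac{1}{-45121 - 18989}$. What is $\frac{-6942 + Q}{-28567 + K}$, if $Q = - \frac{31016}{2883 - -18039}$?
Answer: $\frac{1552226404900}{6386197703677} \approx 0.24306$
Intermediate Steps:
$Q = - \frac{15508}{10461}$ ($Q = - \frac{31016}{2883 + 18039} = - \frac{31016}{20922} = \left(-31016\right) \frac{1}{20922} = - \frac{15508}{10461} \approx -1.4825$)
$K = - \frac{1}{64110}$ ($K = \frac{1}{-64110} = - \frac{1}{64110} \approx -1.5598 \cdot 10^{-5}$)
$\frac{-6942 + Q}{-28567 + K} = \frac{-6942 - \frac{15508}{10461}}{-28567 - \frac{1}{64110}} = - \frac{72635770}{10461 \left(- \frac{1831430371}{64110}\right)} = \left(- \frac{72635770}{10461}\right) \left(- \frac{64110}{1831430371}\right) = \frac{1552226404900}{6386197703677}$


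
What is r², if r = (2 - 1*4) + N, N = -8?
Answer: 100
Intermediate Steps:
r = -10 (r = (2 - 1*4) - 8 = (2 - 4) - 8 = -2 - 8 = -10)
r² = (-10)² = 100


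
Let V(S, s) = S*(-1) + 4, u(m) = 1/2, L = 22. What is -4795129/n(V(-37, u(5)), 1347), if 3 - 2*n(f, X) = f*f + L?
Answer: 4795129/850 ≈ 5641.3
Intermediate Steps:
u(m) = 1/2
V(S, s) = 4 - S (V(S, s) = -S + 4 = 4 - S)
n(f, X) = -19/2 - f**2/2 (n(f, X) = 3/2 - (f*f + 22)/2 = 3/2 - (f**2 + 22)/2 = 3/2 - (22 + f**2)/2 = 3/2 + (-11 - f**2/2) = -19/2 - f**2/2)
-4795129/n(V(-37, u(5)), 1347) = -4795129/(-19/2 - (4 - 1*(-37))**2/2) = -4795129/(-19/2 - (4 + 37)**2/2) = -4795129/(-19/2 - 1/2*41**2) = -4795129/(-19/2 - 1/2*1681) = -4795129/(-19/2 - 1681/2) = -4795129/(-850) = -4795129*(-1/850) = 4795129/850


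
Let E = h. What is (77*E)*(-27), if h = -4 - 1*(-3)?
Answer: 2079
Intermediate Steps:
h = -1 (h = -4 + 3 = -1)
E = -1
(77*E)*(-27) = (77*(-1))*(-27) = -77*(-27) = 2079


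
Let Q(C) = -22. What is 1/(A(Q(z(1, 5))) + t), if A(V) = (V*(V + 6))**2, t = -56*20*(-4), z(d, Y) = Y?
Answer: 1/128384 ≈ 7.7891e-6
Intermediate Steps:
t = 4480 (t = -1120*(-4) = 4480)
A(V) = V**2*(6 + V)**2 (A(V) = (V*(6 + V))**2 = V**2*(6 + V)**2)
1/(A(Q(z(1, 5))) + t) = 1/((-22)**2*(6 - 22)**2 + 4480) = 1/(484*(-16)**2 + 4480) = 1/(484*256 + 4480) = 1/(123904 + 4480) = 1/128384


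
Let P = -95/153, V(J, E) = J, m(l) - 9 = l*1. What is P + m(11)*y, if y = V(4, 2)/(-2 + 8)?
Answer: 1945/153 ≈ 12.712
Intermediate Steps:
m(l) = 9 + l (m(l) = 9 + l*1 = 9 + l)
P = -95/153 (P = -95*1/153 = -95/153 ≈ -0.62092)
y = ⅔ (y = 4/(-2 + 8) = 4/6 = (⅙)*4 = ⅔ ≈ 0.66667)
P + m(11)*y = -95/153 + (9 + 11)*(⅔) = -95/153 + 20*(⅔) = -95/153 + 40/3 = 1945/153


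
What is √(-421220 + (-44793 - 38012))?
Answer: 5*I*√20161 ≈ 709.95*I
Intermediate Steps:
√(-421220 + (-44793 - 38012)) = √(-421220 - 82805) = √(-504025) = 5*I*√20161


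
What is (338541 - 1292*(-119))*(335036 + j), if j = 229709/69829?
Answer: 11517326895597817/69829 ≈ 1.6494e+11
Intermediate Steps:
j = 229709/69829 (j = 229709*(1/69829) = 229709/69829 ≈ 3.2896)
(338541 - 1292*(-119))*(335036 + j) = (338541 - 1292*(-119))*(335036 + 229709/69829) = (338541 + 153748)*(23395458553/69829) = 492289*(23395458553/69829) = 11517326895597817/69829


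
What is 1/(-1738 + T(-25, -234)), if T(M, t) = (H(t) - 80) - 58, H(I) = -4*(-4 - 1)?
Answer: -1/1856 ≈ -0.00053879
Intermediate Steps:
H(I) = 20 (H(I) = -4*(-5) = 20)
T(M, t) = -118 (T(M, t) = (20 - 80) - 58 = -60 - 58 = -118)
1/(-1738 + T(-25, -234)) = 1/(-1738 - 118) = 1/(-1856) = -1/1856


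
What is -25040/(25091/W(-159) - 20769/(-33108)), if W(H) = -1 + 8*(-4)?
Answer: 829024320/25152347 ≈ 32.960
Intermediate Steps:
W(H) = -33 (W(H) = -1 - 32 = -33)
-25040/(25091/W(-159) - 20769/(-33108)) = -25040/(25091/(-33) - 20769/(-33108)) = -25040/(25091*(-1/33) - 20769*(-1/33108)) = -25040/(-2281/3 + 6923/11036) = -25040/(-25152347/33108) = -25040*(-33108/25152347) = 829024320/25152347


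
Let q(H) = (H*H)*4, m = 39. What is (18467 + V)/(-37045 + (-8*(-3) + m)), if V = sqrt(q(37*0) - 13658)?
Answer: -18467/36982 - I*sqrt(13658)/36982 ≈ -0.49935 - 0.0031601*I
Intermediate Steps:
q(H) = 4*H**2 (q(H) = H**2*4 = 4*H**2)
V = I*sqrt(13658) (V = sqrt(4*(37*0)**2 - 13658) = sqrt(4*0**2 - 13658) = sqrt(4*0 - 13658) = sqrt(0 - 13658) = sqrt(-13658) = I*sqrt(13658) ≈ 116.87*I)
(18467 + V)/(-37045 + (-8*(-3) + m)) = (18467 + I*sqrt(13658))/(-37045 + (-8*(-3) + 39)) = (18467 + I*sqrt(13658))/(-37045 + (24 + 39)) = (18467 + I*sqrt(13658))/(-37045 + 63) = (18467 + I*sqrt(13658))/(-36982) = (18467 + I*sqrt(13658))*(-1/36982) = -18467/36982 - I*sqrt(13658)/36982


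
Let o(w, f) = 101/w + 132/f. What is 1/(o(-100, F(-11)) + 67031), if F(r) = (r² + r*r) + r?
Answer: 700/46921393 ≈ 1.4919e-5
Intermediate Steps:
F(r) = r + 2*r² (F(r) = (r² + r²) + r = 2*r² + r = r + 2*r²)
1/(o(-100, F(-11)) + 67031) = 1/((101/(-100) + 132/((-11*(1 + 2*(-11))))) + 67031) = 1/((101*(-1/100) + 132/((-11*(1 - 22)))) + 67031) = 1/((-101/100 + 132/((-11*(-21)))) + 67031) = 1/((-101/100 + 132/231) + 67031) = 1/((-101/100 + 132*(1/231)) + 67031) = 1/((-101/100 + 4/7) + 67031) = 1/(-307/700 + 67031) = 1/(46921393/700) = 700/46921393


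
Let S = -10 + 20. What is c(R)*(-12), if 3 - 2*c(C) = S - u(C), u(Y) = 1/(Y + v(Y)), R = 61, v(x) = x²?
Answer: 79419/1891 ≈ 41.998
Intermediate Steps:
S = 10
u(Y) = 1/(Y + Y²)
c(C) = -7/2 + 1/(2*C*(1 + C)) (c(C) = 3/2 - (10 - 1/(C*(1 + C)))/2 = 3/2 + (-5 + 1/(2*C*(1 + C))) = -7/2 + 1/(2*C*(1 + C)))
c(R)*(-12) = ((½)*(1 - 7*61 - 7*61²)/(61*(1 + 61)))*(-12) = ((½)*(1/61)*(1 - 427 - 7*3721)/62)*(-12) = ((½)*(1/61)*(1/62)*(1 - 427 - 26047))*(-12) = ((½)*(1/61)*(1/62)*(-26473))*(-12) = -26473/7564*(-12) = 79419/1891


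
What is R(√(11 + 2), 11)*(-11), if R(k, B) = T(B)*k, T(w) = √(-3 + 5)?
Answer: -11*√26 ≈ -56.089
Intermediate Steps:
T(w) = √2
R(k, B) = k*√2 (R(k, B) = √2*k = k*√2)
R(√(11 + 2), 11)*(-11) = (√(11 + 2)*√2)*(-11) = (√13*√2)*(-11) = √26*(-11) = -11*√26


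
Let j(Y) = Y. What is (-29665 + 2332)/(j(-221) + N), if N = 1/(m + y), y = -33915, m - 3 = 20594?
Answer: 40446766/327031 ≈ 123.68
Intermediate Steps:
m = 20597 (m = 3 + 20594 = 20597)
N = -1/13318 (N = 1/(20597 - 33915) = 1/(-13318) = -1/13318 ≈ -7.5086e-5)
(-29665 + 2332)/(j(-221) + N) = (-29665 + 2332)/(-221 - 1/13318) = -27333/(-2943279/13318) = -27333*(-13318/2943279) = 40446766/327031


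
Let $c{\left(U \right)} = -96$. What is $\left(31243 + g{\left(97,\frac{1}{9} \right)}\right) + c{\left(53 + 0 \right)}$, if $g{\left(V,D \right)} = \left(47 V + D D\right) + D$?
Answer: $\frac{2892196}{81} \approx 35706.0$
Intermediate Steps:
$g{\left(V,D \right)} = D + D^{2} + 47 V$ ($g{\left(V,D \right)} = \left(47 V + D^{2}\right) + D = \left(D^{2} + 47 V\right) + D = D + D^{2} + 47 V$)
$\left(31243 + g{\left(97,\frac{1}{9} \right)}\right) + c{\left(53 + 0 \right)} = \left(31243 + \left(\frac{1}{9} + \left(\frac{1}{9}\right)^{2} + 47 \cdot 97\right)\right) - 96 = \left(31243 + \left(\frac{1}{9} + \left(\frac{1}{9}\right)^{2} + 4559\right)\right) - 96 = \left(31243 + \left(\frac{1}{9} + \frac{1}{81} + 4559\right)\right) - 96 = \left(31243 + \frac{369289}{81}\right) - 96 = \frac{2899972}{81} - 96 = \frac{2892196}{81}$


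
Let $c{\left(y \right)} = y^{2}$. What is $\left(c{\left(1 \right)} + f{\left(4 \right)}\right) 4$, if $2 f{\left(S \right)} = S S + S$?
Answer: $44$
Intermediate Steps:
$f{\left(S \right)} = \frac{S}{2} + \frac{S^{2}}{2}$ ($f{\left(S \right)} = \frac{S S + S}{2} = \frac{S^{2} + S}{2} = \frac{S + S^{2}}{2} = \frac{S}{2} + \frac{S^{2}}{2}$)
$\left(c{\left(1 \right)} + f{\left(4 \right)}\right) 4 = \left(1^{2} + \frac{1}{2} \cdot 4 \left(1 + 4\right)\right) 4 = \left(1 + \frac{1}{2} \cdot 4 \cdot 5\right) 4 = \left(1 + 10\right) 4 = 11 \cdot 4 = 44$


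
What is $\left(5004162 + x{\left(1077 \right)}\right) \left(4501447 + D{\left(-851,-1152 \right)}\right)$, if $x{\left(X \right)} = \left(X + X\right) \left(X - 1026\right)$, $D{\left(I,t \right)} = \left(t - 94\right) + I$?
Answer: $23009747889600$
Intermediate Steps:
$D{\left(I,t \right)} = -94 + I + t$ ($D{\left(I,t \right)} = \left(-94 + t\right) + I = -94 + I + t$)
$x{\left(X \right)} = 2 X \left(-1026 + X\right)$
$\left(5004162 + x{\left(1077 \right)}\right) \left(4501447 + D{\left(-851,-1152 \right)}\right) = \left(5004162 + 2 \cdot 1077 \left(-1026 + 1077\right)\right) \left(4501447 - 2097\right) = \left(5004162 + 2 \cdot 1077 \cdot 51\right) \left(4501447 - 2097\right) = \left(5004162 + 109854\right) 4499350 = 5114016 \cdot 4499350 = 23009747889600$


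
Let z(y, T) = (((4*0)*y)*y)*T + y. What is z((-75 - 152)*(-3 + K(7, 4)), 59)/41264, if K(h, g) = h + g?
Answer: -227/5158 ≈ -0.044009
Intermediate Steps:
K(h, g) = g + h
z(y, T) = y (z(y, T) = ((0*y)*y)*T + y = (0*y)*T + y = 0*T + y = 0 + y = y)
z((-75 - 152)*(-3 + K(7, 4)), 59)/41264 = ((-75 - 152)*(-3 + (4 + 7)))/41264 = -227*(-3 + 11)*(1/41264) = -227*8*(1/41264) = -1816*1/41264 = -227/5158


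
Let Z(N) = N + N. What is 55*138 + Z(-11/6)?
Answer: 22759/3 ≈ 7586.3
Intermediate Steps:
Z(N) = 2*N
55*138 + Z(-11/6) = 55*138 + 2*(-11/6) = 7590 + 2*(-11*⅙) = 7590 + 2*(-11/6) = 7590 - 11/3 = 22759/3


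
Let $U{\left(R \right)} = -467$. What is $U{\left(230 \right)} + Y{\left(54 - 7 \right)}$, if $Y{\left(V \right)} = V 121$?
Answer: $5220$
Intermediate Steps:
$Y{\left(V \right)} = 121 V$
$U{\left(230 \right)} + Y{\left(54 - 7 \right)} = -467 + 121 \left(54 - 7\right) = -467 + 121 \cdot 47 = -467 + 5687 = 5220$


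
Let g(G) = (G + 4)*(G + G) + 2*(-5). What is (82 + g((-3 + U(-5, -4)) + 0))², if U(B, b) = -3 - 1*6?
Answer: 69696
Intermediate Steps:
U(B, b) = -9 (U(B, b) = -3 - 6 = -9)
g(G) = -10 + 2*G*(4 + G) (g(G) = (4 + G)*(2*G) - 10 = 2*G*(4 + G) - 10 = -10 + 2*G*(4 + G))
(82 + g((-3 + U(-5, -4)) + 0))² = (82 + (-10 + 2*((-3 - 9) + 0)² + 8*((-3 - 9) + 0)))² = (82 + (-10 + 2*(-12 + 0)² + 8*(-12 + 0)))² = (82 + (-10 + 2*(-12)² + 8*(-12)))² = (82 + (-10 + 2*144 - 96))² = (82 + (-10 + 288 - 96))² = (82 + 182)² = 264² = 69696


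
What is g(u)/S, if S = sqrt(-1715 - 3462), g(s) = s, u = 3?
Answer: -3*I*sqrt(5177)/5177 ≈ -0.041695*I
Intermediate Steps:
S = I*sqrt(5177) (S = sqrt(-5177) = I*sqrt(5177) ≈ 71.951*I)
g(u)/S = 3/((I*sqrt(5177))) = 3*(-I*sqrt(5177)/5177) = -3*I*sqrt(5177)/5177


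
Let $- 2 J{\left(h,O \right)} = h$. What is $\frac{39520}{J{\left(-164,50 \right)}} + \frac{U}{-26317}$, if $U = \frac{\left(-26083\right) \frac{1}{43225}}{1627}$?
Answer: $\frac{36571761224703403}{75882702943775} \approx 481.95$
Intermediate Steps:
$J{\left(h,O \right)} = - \frac{h}{2}$
$U = - \frac{26083}{70327075}$ ($U = \left(-26083\right) \frac{1}{43225} \cdot \frac{1}{1627} = \left(- \frac{26083}{43225}\right) \frac{1}{1627} = - \frac{26083}{70327075} \approx -0.00037088$)
$\frac{39520}{J{\left(-164,50 \right)}} + \frac{U}{-26317} = \frac{39520}{\left(- \frac{1}{2}\right) \left(-164\right)} - \frac{26083}{70327075 \left(-26317\right)} = \frac{39520}{82} - - \frac{26083}{1850797632775} = 39520 \cdot \frac{1}{82} + \frac{26083}{1850797632775} = \frac{19760}{41} + \frac{26083}{1850797632775} = \frac{36571761224703403}{75882702943775}$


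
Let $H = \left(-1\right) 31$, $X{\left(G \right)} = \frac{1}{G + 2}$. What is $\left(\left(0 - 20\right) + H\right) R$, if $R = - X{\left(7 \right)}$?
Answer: $\frac{17}{3} \approx 5.6667$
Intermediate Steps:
$X{\left(G \right)} = \frac{1}{2 + G}$
$R = - \frac{1}{9}$ ($R = - \frac{1}{2 + 7} = - \frac{1}{9} \approx -0.11111$)
$H = -31$
$\left(\left(0 - 20\right) + H\right) R = \left(\left(0 - 20\right) - 31\right) \left(- \frac{1}{9}\right) = \left(-20 - 31\right) \left(- \frac{1}{9}\right) = \left(-51\right) \left(- \frac{1}{9}\right) = \frac{17}{3}$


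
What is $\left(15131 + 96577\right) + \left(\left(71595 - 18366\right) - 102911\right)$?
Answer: $62026$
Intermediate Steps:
$\left(15131 + 96577\right) + \left(\left(71595 - 18366\right) - 102911\right) = 111708 + \left(\left(71595 - 18366\right) - 102911\right) = 111708 + \left(53229 - 102911\right) = 111708 - 49682 = 62026$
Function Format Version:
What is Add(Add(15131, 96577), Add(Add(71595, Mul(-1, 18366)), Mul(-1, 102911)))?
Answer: 62026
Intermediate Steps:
Add(Add(15131, 96577), Add(Add(71595, Mul(-1, 18366)), Mul(-1, 102911))) = Add(111708, Add(Add(71595, -18366), -102911)) = Add(111708, Add(53229, -102911)) = Add(111708, -49682) = 62026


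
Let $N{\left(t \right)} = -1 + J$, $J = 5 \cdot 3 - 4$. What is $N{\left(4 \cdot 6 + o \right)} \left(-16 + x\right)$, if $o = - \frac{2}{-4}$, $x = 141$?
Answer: $1250$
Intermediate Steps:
$o = \frac{1}{2}$ ($o = \left(-2\right) \left(- \frac{1}{4}\right) = \frac{1}{2} \approx 0.5$)
$J = 11$ ($J = 15 - 4 = 11$)
$N{\left(t \right)} = 10$ ($N{\left(t \right)} = -1 + 11 = 10$)
$N{\left(4 \cdot 6 + o \right)} \left(-16 + x\right) = 10 \left(-16 + 141\right) = 10 \cdot 125 = 1250$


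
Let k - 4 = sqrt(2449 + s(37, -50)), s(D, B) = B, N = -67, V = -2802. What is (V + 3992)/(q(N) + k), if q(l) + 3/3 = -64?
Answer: -36295/661 - 595*sqrt(2399)/661 ≈ -98.998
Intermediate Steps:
q(l) = -65 (q(l) = -1 - 64 = -65)
k = 4 + sqrt(2399) (k = 4 + sqrt(2449 - 50) = 4 + sqrt(2399) ≈ 52.980)
(V + 3992)/(q(N) + k) = (-2802 + 3992)/(-65 + (4 + sqrt(2399))) = 1190/(-61 + sqrt(2399))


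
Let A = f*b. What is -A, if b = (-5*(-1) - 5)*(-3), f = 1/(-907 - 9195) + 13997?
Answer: 0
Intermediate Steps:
f = 141397693/10102 (f = 1/(-10102) + 13997 = -1/10102 + 13997 = 141397693/10102 ≈ 13997.)
b = 0 (b = (5 - 5)*(-3) = 0*(-3) = 0)
A = 0 (A = (141397693/10102)*0 = 0)
-A = -1*0 = 0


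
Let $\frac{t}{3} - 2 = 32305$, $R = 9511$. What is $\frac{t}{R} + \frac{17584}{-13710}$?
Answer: $\frac{580772743}{65197905} \approx 8.9078$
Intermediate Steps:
$t = 96921$ ($t = 6 + 3 \cdot 32305 = 6 + 96915 = 96921$)
$\frac{t}{R} + \frac{17584}{-13710} = \frac{96921}{9511} + \frac{17584}{-13710} = 96921 \cdot \frac{1}{9511} + 17584 \left(- \frac{1}{13710}\right) = \frac{96921}{9511} - \frac{8792}{6855} = \frac{580772743}{65197905}$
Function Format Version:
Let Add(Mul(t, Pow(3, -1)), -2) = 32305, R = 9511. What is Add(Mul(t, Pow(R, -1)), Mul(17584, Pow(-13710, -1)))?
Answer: Rational(580772743, 65197905) ≈ 8.9078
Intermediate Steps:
t = 96921 (t = Add(6, Mul(3, 32305)) = Add(6, 96915) = 96921)
Add(Mul(t, Pow(R, -1)), Mul(17584, Pow(-13710, -1))) = Add(Mul(96921, Pow(9511, -1)), Mul(17584, Pow(-13710, -1))) = Add(Mul(96921, Rational(1, 9511)), Mul(17584, Rational(-1, 13710))) = Add(Rational(96921, 9511), Rational(-8792, 6855)) = Rational(580772743, 65197905)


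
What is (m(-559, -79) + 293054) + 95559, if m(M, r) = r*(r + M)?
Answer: 439015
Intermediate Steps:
m(M, r) = r*(M + r)
(m(-559, -79) + 293054) + 95559 = (-79*(-559 - 79) + 293054) + 95559 = (-79*(-638) + 293054) + 95559 = (50402 + 293054) + 95559 = 343456 + 95559 = 439015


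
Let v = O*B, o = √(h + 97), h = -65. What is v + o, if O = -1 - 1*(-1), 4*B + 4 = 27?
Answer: 4*√2 ≈ 5.6569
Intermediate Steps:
B = 23/4 (B = -1 + (¼)*27 = -1 + 27/4 = 23/4 ≈ 5.7500)
O = 0 (O = -1 + 1 = 0)
o = 4*√2 (o = √(-65 + 97) = √32 = 4*√2 ≈ 5.6569)
v = 0 (v = 0*(23/4) = 0)
v + o = 0 + 4*√2 = 4*√2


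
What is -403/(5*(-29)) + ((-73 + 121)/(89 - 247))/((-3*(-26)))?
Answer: 413301/148915 ≈ 2.7754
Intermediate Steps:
-403/(5*(-29)) + ((-73 + 121)/(89 - 247))/((-3*(-26))) = -403/(-145) + (48/(-158))/78 = -403*(-1/145) + (48*(-1/158))*(1/78) = 403/145 - 24/79*1/78 = 403/145 - 4/1027 = 413301/148915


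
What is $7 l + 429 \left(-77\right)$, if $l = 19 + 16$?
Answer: $-32788$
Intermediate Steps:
$l = 35$
$7 l + 429 \left(-77\right) = 7 \cdot 35 + 429 \left(-77\right) = 245 - 33033 = -32788$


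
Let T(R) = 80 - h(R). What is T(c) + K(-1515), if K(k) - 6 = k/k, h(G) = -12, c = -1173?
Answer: 99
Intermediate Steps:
K(k) = 7 (K(k) = 6 + k/k = 6 + 1 = 7)
T(R) = 92 (T(R) = 80 - 1*(-12) = 80 + 12 = 92)
T(c) + K(-1515) = 92 + 7 = 99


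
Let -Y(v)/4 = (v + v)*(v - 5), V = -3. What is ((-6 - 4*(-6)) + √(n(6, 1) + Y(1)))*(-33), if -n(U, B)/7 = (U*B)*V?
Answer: -594 - 33*√158 ≈ -1008.8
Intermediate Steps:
n(U, B) = 21*B*U (n(U, B) = -7*U*B*(-3) = -7*B*U*(-3) = -(-21)*B*U = 21*B*U)
Y(v) = -8*v*(-5 + v) (Y(v) = -4*(v + v)*(v - 5) = -4*2*v*(-5 + v) = -8*v*(-5 + v))
((-6 - 4*(-6)) + √(n(6, 1) + Y(1)))*(-33) = ((-6 - 4*(-6)) + √(21*1*6 + 8*1*(5 - 1*1)))*(-33) = ((-6 + 24) + √(126 + 8*1*(5 - 1)))*(-33) = (18 + √(126 + 8*1*4))*(-33) = (18 + √(126 + 32))*(-33) = (18 + √158)*(-33) = -594 - 33*√158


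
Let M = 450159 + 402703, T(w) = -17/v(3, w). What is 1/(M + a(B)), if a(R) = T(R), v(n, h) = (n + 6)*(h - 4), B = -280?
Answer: 2556/2179915289 ≈ 1.1725e-6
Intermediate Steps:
v(n, h) = (-4 + h)*(6 + n) (v(n, h) = (6 + n)*(-4 + h) = (-4 + h)*(6 + n))
T(w) = -17/(-36 + 9*w) (T(w) = -17/(-24 - 4*3 + 6*w + w*3) = -17/(-24 - 12 + 6*w + 3*w) = -17/(-36 + 9*w))
a(R) = -17/(-36 + 9*R)
M = 852862
1/(M + a(B)) = 1/(852862 - 17/(-36 + 9*(-280))) = 1/(852862 - 17/(-36 - 2520)) = 1/(852862 - 17/(-2556)) = 1/(852862 - 17*(-1/2556)) = 1/(852862 + 17/2556) = 1/(2179915289/2556) = 2556/2179915289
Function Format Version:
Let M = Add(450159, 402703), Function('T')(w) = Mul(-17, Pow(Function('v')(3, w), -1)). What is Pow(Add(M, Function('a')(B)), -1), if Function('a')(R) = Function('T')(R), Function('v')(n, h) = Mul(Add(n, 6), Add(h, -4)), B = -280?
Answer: Rational(2556, 2179915289) ≈ 1.1725e-6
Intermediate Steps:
Function('v')(n, h) = Mul(Add(-4, h), Add(6, n)) (Function('v')(n, h) = Mul(Add(6, n), Add(-4, h)) = Mul(Add(-4, h), Add(6, n)))
Function('T')(w) = Mul(-17, Pow(Add(-36, Mul(9, w)), -1)) (Function('T')(w) = Mul(-17, Pow(Add(-24, Mul(-4, 3), Mul(6, w), Mul(w, 3)), -1)) = Mul(-17, Pow(Add(-24, -12, Mul(6, w), Mul(3, w)), -1)) = Mul(-17, Pow(Add(-36, Mul(9, w)), -1)))
Function('a')(R) = Mul(-17, Pow(Add(-36, Mul(9, R)), -1))
M = 852862
Pow(Add(M, Function('a')(B)), -1) = Pow(Add(852862, Mul(-17, Pow(Add(-36, Mul(9, -280)), -1))), -1) = Pow(Add(852862, Mul(-17, Pow(Add(-36, -2520), -1))), -1) = Pow(Add(852862, Mul(-17, Pow(-2556, -1))), -1) = Pow(Add(852862, Mul(-17, Rational(-1, 2556))), -1) = Pow(Add(852862, Rational(17, 2556)), -1) = Pow(Rational(2179915289, 2556), -1) = Rational(2556, 2179915289)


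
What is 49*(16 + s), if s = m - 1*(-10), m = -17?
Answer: 441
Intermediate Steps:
s = -7 (s = -17 - 1*(-10) = -17 + 10 = -7)
49*(16 + s) = 49*(16 - 7) = 49*9 = 441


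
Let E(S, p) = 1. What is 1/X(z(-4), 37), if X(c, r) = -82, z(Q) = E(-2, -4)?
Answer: -1/82 ≈ -0.012195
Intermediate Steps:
z(Q) = 1
1/X(z(-4), 37) = 1/(-82) = -1/82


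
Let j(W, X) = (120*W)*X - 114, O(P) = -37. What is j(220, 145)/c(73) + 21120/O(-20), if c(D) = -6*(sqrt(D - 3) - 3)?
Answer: -72104211/2257 - 637981*sqrt(70)/61 ≈ -1.1945e+5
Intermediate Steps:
c(D) = 18 - 6*sqrt(-3 + D) (c(D) = -6*(sqrt(-3 + D) - 3) = -6*(-3 + sqrt(-3 + D)) = 18 - 6*sqrt(-3 + D))
j(W, X) = -114 + 120*W*X (j(W, X) = 120*W*X - 114 = -114 + 120*W*X)
j(220, 145)/c(73) + 21120/O(-20) = (-114 + 120*220*145)/(18 - 6*sqrt(-3 + 73)) + 21120/(-37) = (-114 + 3828000)/(18 - 6*sqrt(70)) + 21120*(-1/37) = 3827886/(18 - 6*sqrt(70)) - 21120/37 = -21120/37 + 3827886/(18 - 6*sqrt(70))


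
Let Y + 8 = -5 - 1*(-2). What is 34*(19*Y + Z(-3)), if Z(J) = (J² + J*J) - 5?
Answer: -6664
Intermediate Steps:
Z(J) = -5 + 2*J² (Z(J) = (J² + J²) - 5 = 2*J² - 5 = -5 + 2*J²)
Y = -11 (Y = -8 + (-5 - 1*(-2)) = -8 + (-5 + 2) = -8 - 3 = -11)
34*(19*Y + Z(-3)) = 34*(19*(-11) + (-5 + 2*(-3)²)) = 34*(-209 + (-5 + 2*9)) = 34*(-209 + (-5 + 18)) = 34*(-209 + 13) = 34*(-196) = -6664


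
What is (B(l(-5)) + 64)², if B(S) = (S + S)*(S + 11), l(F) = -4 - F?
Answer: 7744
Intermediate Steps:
B(S) = 2*S*(11 + S) (B(S) = (2*S)*(11 + S) = 2*S*(11 + S))
(B(l(-5)) + 64)² = (2*(-4 - 1*(-5))*(11 + (-4 - 1*(-5))) + 64)² = (2*(-4 + 5)*(11 + (-4 + 5)) + 64)² = (2*1*(11 + 1) + 64)² = (2*1*12 + 64)² = (24 + 64)² = 88² = 7744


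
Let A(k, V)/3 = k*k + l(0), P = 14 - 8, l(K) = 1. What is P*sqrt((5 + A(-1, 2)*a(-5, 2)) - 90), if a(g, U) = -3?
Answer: 6*I*sqrt(103) ≈ 60.893*I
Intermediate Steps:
P = 6
A(k, V) = 3 + 3*k**2 (A(k, V) = 3*(k*k + 1) = 3*(k**2 + 1) = 3*(1 + k**2) = 3 + 3*k**2)
P*sqrt((5 + A(-1, 2)*a(-5, 2)) - 90) = 6*sqrt((5 + (3 + 3*(-1)**2)*(-3)) - 90) = 6*sqrt((5 + (3 + 3*1)*(-3)) - 90) = 6*sqrt((5 + (3 + 3)*(-3)) - 90) = 6*sqrt((5 + 6*(-3)) - 90) = 6*sqrt((5 - 18) - 90) = 6*sqrt(-13 - 90) = 6*sqrt(-103) = 6*(I*sqrt(103)) = 6*I*sqrt(103)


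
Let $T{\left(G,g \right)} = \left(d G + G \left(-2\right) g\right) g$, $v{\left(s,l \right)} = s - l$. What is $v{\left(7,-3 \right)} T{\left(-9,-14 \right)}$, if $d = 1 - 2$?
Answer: $34020$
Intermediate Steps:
$d = -1$ ($d = 1 - 2 = -1$)
$T{\left(G,g \right)} = g \left(- G - 2 G g\right)$ ($T{\left(G,g \right)} = \left(- G + G \left(-2\right) g\right) g = \left(- G + - 2 G g\right) g = \left(- G - 2 G g\right) g = g \left(- G - 2 G g\right)$)
$v{\left(7,-3 \right)} T{\left(-9,-14 \right)} = \left(7 - -3\right) \left(\left(-1\right) \left(-9\right) \left(-14\right) \left(1 + 2 \left(-14\right)\right)\right) = \left(7 + 3\right) \left(\left(-1\right) \left(-9\right) \left(-14\right) \left(1 - 28\right)\right) = 10 \left(\left(-1\right) \left(-9\right) \left(-14\right) \left(-27\right)\right) = 10 \cdot 3402 = 34020$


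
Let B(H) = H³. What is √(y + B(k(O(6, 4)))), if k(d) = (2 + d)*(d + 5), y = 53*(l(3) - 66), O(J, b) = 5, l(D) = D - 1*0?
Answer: √339661 ≈ 582.80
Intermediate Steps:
l(D) = D (l(D) = D + 0 = D)
y = -3339 (y = 53*(3 - 66) = 53*(-63) = -3339)
k(d) = (2 + d)*(5 + d)
√(y + B(k(O(6, 4)))) = √(-3339 + (10 + 5² + 7*5)³) = √(-3339 + (10 + 25 + 35)³) = √(-3339 + 70³) = √(-3339 + 343000) = √339661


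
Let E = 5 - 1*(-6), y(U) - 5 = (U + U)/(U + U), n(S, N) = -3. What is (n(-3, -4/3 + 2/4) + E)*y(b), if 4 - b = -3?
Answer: 48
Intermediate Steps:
b = 7 (b = 4 - 1*(-3) = 4 + 3 = 7)
y(U) = 6 (y(U) = 5 + (U + U)/(U + U) = 5 + (2*U)/((2*U)) = 5 + (2*U)*(1/(2*U)) = 5 + 1 = 6)
E = 11 (E = 5 + 6 = 11)
(n(-3, -4/3 + 2/4) + E)*y(b) = (-3 + 11)*6 = 8*6 = 48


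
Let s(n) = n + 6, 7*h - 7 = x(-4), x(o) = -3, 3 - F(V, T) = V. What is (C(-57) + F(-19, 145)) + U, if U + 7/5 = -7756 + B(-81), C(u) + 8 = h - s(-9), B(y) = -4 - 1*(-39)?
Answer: -269669/35 ≈ -7704.8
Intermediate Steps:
F(V, T) = 3 - V
h = 4/7 (h = 1 + (⅐)*(-3) = 1 - 3/7 = 4/7 ≈ 0.57143)
s(n) = 6 + n
B(y) = 35 (B(y) = -4 + 39 = 35)
C(u) = -31/7 (C(u) = -8 + (4/7 - (6 - 9)) = -8 + (4/7 - 1*(-3)) = -8 + (4/7 + 3) = -8 + 25/7 = -31/7)
U = -38612/5 (U = -7/5 + (-7756 + 35) = -7/5 - 7721 = -38612/5 ≈ -7722.4)
(C(-57) + F(-19, 145)) + U = (-31/7 + (3 - 1*(-19))) - 38612/5 = (-31/7 + (3 + 19)) - 38612/5 = (-31/7 + 22) - 38612/5 = 123/7 - 38612/5 = -269669/35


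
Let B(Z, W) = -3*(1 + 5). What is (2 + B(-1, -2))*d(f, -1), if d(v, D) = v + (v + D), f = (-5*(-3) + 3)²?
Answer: -10352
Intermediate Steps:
f = 324 (f = (15 + 3)² = 18² = 324)
d(v, D) = D + 2*v (d(v, D) = v + (D + v) = D + 2*v)
B(Z, W) = -18 (B(Z, W) = -3*6 = -18)
(2 + B(-1, -2))*d(f, -1) = (2 - 18)*(-1 + 2*324) = -16*(-1 + 648) = -16*647 = -10352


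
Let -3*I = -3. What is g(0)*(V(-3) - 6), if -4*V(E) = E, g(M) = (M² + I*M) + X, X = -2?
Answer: 21/2 ≈ 10.500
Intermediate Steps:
I = 1 (I = -⅓*(-3) = 1)
g(M) = -2 + M + M² (g(M) = (M² + 1*M) - 2 = (M² + M) - 2 = (M + M²) - 2 = -2 + M + M²)
V(E) = -E/4
g(0)*(V(-3) - 6) = (-2 + 0 + 0²)*(-¼*(-3) - 6) = (-2 + 0 + 0)*(¾ - 6) = -2*(-21/4) = 21/2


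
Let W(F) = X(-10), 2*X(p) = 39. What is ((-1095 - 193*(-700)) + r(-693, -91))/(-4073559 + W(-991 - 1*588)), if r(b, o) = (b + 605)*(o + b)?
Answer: -405994/8147079 ≈ -0.049833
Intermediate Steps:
X(p) = 39/2 (X(p) = (½)*39 = 39/2)
W(F) = 39/2
r(b, o) = (605 + b)*(b + o)
((-1095 - 193*(-700)) + r(-693, -91))/(-4073559 + W(-991 - 1*588)) = ((-1095 - 193*(-700)) + ((-693)² + 605*(-693) + 605*(-91) - 693*(-91)))/(-4073559 + 39/2) = ((-1095 + 135100) + (480249 - 419265 - 55055 + 63063))/(-8147079/2) = (134005 + 68992)*(-2/8147079) = 202997*(-2/8147079) = -405994/8147079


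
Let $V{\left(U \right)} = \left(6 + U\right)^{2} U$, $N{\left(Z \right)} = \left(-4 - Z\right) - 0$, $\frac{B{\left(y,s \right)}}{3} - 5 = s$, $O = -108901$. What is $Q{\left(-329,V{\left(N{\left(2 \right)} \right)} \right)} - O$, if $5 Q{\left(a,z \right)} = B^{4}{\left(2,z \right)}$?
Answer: $119026$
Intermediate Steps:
$B{\left(y,s \right)} = 15 + 3 s$
$N{\left(Z \right)} = -4 - Z$ ($N{\left(Z \right)} = \left(-4 - Z\right) + 0 = -4 - Z$)
$V{\left(U \right)} = U \left(6 + U\right)^{2}$
$Q{\left(a,z \right)} = \frac{\left(15 + 3 z\right)^{4}}{5}$
$Q{\left(-329,V{\left(N{\left(2 \right)} \right)} \right)} - O = \frac{81 \left(5 + \left(-4 - 2\right) \left(6 - 6\right)^{2}\right)^{4}}{5} - -108901 = \frac{81 \left(5 + \left(-4 - 2\right) \left(6 - 6\right)^{2}\right)^{4}}{5} + 108901 = \frac{81 \left(5 - 6 \left(6 - 6\right)^{2}\right)^{4}}{5} + 108901 = \frac{81 \left(5 - 6 \cdot 0^{2}\right)^{4}}{5} + 108901 = \frac{81 \left(5 - 0\right)^{4}}{5} + 108901 = \frac{81 \left(5 + 0\right)^{4}}{5} + 108901 = \frac{81 \cdot 5^{4}}{5} + 108901 = \frac{81}{5} \cdot 625 + 108901 = 10125 + 108901 = 119026$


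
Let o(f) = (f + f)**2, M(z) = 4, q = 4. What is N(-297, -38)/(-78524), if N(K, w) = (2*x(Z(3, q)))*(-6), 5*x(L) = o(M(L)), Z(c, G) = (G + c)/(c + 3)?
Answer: 192/98155 ≈ 0.0019561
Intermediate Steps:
Z(c, G) = (G + c)/(3 + c)
o(f) = 4*f**2 (o(f) = (2*f)**2 = 4*f**2)
x(L) = 64/5 (x(L) = (4*4**2)/5 = (4*16)/5 = (1/5)*64 = 64/5)
N(K, w) = -768/5 (N(K, w) = (2*(64/5))*(-6) = (128/5)*(-6) = -768/5)
N(-297, -38)/(-78524) = -768/5/(-78524) = -768/5*(-1/78524) = 192/98155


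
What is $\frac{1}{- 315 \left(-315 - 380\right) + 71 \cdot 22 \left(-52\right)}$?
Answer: $\frac{1}{137701} \approx 7.2621 \cdot 10^{-6}$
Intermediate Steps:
$\frac{1}{- 315 \left(-315 - 380\right) + 71 \cdot 22 \left(-52\right)} = \frac{1}{\left(-315\right) \left(-695\right) + 1562 \left(-52\right)} = \frac{1}{218925 - 81224} = \frac{1}{137701}$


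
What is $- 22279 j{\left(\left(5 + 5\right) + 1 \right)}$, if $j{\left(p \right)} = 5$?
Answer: $-111395$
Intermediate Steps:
$- 22279 j{\left(\left(5 + 5\right) + 1 \right)} = \left(-22279\right) 5 = -111395$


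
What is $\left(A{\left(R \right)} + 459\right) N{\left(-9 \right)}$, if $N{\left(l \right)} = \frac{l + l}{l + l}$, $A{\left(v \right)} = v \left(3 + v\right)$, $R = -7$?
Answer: $487$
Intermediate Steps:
$N{\left(l \right)} = 1$ ($N{\left(l \right)} = \frac{2 l}{2 l} = 2 l \frac{1}{2 l} = 1$)
$\left(A{\left(R \right)} + 459\right) N{\left(-9 \right)} = \left(- 7 \left(3 - 7\right) + 459\right) 1 = \left(\left(-7\right) \left(-4\right) + 459\right) 1 = \left(28 + 459\right) 1 = 487 \cdot 1 = 487$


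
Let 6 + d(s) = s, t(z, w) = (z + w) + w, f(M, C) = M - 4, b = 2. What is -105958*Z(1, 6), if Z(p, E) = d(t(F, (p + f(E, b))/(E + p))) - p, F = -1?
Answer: 5297900/7 ≈ 7.5684e+5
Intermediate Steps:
f(M, C) = -4 + M
t(z, w) = z + 2*w (t(z, w) = (w + z) + w = z + 2*w)
d(s) = -6 + s
Z(p, E) = -7 - p + 2*(-4 + E + p)/(E + p) (Z(p, E) = (-6 + (-1 + 2*((p + (-4 + E))/(E + p)))) - p = (-6 + (-1 + 2*((-4 + E + p)/(E + p)))) - p = (-6 + (-1 + 2*(-4 + E + p)/(E + p))) - p = (-7 + 2*(-4 + E + p)/(E + p)) - p = -7 - p + 2*(-4 + E + p)/(E + p))
-105958*Z(1, 6) = -105958*(-8 + 2*6 + 2*1 - (7 + 1)*(6 + 1))/(6 + 1) = -105958*(-8 + 12 + 2 - 1*8*7)/7 = -105958*(-8 + 12 + 2 - 56)/7 = -105958*(-50)/7 = -105958*(-50/7) = 5297900/7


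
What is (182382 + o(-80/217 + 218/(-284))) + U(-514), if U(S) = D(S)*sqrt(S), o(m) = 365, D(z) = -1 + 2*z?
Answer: 182747 - 1029*I*sqrt(514) ≈ 1.8275e+5 - 23329.0*I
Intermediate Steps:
U(S) = sqrt(S)*(-1 + 2*S) (U(S) = (-1 + 2*S)*sqrt(S) = sqrt(S)*(-1 + 2*S))
(182382 + o(-80/217 + 218/(-284))) + U(-514) = (182382 + 365) + sqrt(-514)*(-1 + 2*(-514)) = 182747 + (I*sqrt(514))*(-1 - 1028) = 182747 + (I*sqrt(514))*(-1029) = 182747 - 1029*I*sqrt(514)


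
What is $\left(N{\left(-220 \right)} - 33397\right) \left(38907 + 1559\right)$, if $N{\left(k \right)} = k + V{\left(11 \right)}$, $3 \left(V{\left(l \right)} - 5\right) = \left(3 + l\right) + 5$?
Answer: $- \frac{4079660722}{3} \approx -1.3599 \cdot 10^{9}$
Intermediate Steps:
$V{\left(l \right)} = \frac{23}{3} + \frac{l}{3}$ ($V{\left(l \right)} = 5 + \frac{\left(3 + l\right) + 5}{3} = 5 + \frac{8 + l}{3} = 5 + \left(\frac{8}{3} + \frac{l}{3}\right) = \frac{23}{3} + \frac{l}{3}$)
$N{\left(k \right)} = \frac{34}{3} + k$ ($N{\left(k \right)} = k + \left(\frac{23}{3} + \frac{1}{3} \cdot 11\right) = k + \left(\frac{23}{3} + \frac{11}{3}\right) = k + \frac{34}{3} = \frac{34}{3} + k$)
$\left(N{\left(-220 \right)} - 33397\right) \left(38907 + 1559\right) = \left(\left(\frac{34}{3} - 220\right) - 33397\right) \left(38907 + 1559\right) = \left(- \frac{626}{3} - 33397\right) 40466 = \left(- \frac{100817}{3}\right) 40466 = - \frac{4079660722}{3}$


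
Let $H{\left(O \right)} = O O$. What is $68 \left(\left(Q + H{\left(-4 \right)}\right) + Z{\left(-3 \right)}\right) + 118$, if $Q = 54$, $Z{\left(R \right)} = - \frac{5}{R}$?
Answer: $\frac{14974}{3} \approx 4991.3$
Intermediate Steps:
$H{\left(O \right)} = O^{2}$
$68 \left(\left(Q + H{\left(-4 \right)}\right) + Z{\left(-3 \right)}\right) + 118 = 68 \left(\left(54 + \left(-4\right)^{2}\right) - \frac{5}{-3}\right) + 118 = 68 \left(\left(54 + 16\right) - - \frac{5}{3}\right) + 118 = 68 \left(70 + \frac{5}{3}\right) + 118 = 68 \cdot \frac{215}{3} + 118 = \frac{14620}{3} + 118 = \frac{14974}{3}$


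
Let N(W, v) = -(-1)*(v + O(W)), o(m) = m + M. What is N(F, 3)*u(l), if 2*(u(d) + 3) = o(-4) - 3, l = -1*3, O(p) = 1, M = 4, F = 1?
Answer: -18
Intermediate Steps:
l = -3
o(m) = 4 + m (o(m) = m + 4 = 4 + m)
N(W, v) = 1 + v (N(W, v) = -(-1)*(v + 1) = -(-1)*(1 + v) = -(-1 - v) = 1 + v)
u(d) = -9/2 (u(d) = -3 + ((4 - 4) - 3)/2 = -3 + (0 - 3)/2 = -3 + (½)*(-3) = -3 - 3/2 = -9/2)
N(F, 3)*u(l) = (1 + 3)*(-9/2) = 4*(-9/2) = -18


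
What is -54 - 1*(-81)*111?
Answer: 8937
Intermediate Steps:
-54 - 1*(-81)*111 = -54 + 81*111 = -54 + 8991 = 8937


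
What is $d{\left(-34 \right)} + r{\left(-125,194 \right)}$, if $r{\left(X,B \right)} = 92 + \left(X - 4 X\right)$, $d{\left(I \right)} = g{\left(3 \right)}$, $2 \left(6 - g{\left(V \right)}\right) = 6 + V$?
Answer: $\frac{937}{2} \approx 468.5$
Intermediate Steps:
$g{\left(V \right)} = 3 - \frac{V}{2}$ ($g{\left(V \right)} = 6 - \frac{6 + V}{2} = 6 - \left(3 + \frac{V}{2}\right) = 3 - \frac{V}{2}$)
$d{\left(I \right)} = \frac{3}{2}$ ($d{\left(I \right)} = 3 - \frac{3}{2} = \frac{3}{2}$)
$r{\left(X,B \right)} = 92 - 3 X$
$d{\left(-34 \right)} + r{\left(-125,194 \right)} = \frac{3}{2} + \left(92 - -375\right) = \frac{3}{2} + \left(92 + 375\right) = \frac{3}{2} + 467 = \frac{937}{2}$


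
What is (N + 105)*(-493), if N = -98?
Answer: -3451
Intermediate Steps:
(N + 105)*(-493) = (-98 + 105)*(-493) = 7*(-493) = -3451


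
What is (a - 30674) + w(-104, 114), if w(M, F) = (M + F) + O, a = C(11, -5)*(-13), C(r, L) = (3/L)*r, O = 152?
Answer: -152131/5 ≈ -30426.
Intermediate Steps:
C(r, L) = 3*r/L
a = 429/5 (a = (3*11/(-5))*(-13) = (3*11*(-⅕))*(-13) = -33/5*(-13) = 429/5 ≈ 85.800)
w(M, F) = 152 + F + M (w(M, F) = (M + F) + 152 = (F + M) + 152 = 152 + F + M)
(a - 30674) + w(-104, 114) = (429/5 - 30674) + (152 + 114 - 104) = -152941/5 + 162 = -152131/5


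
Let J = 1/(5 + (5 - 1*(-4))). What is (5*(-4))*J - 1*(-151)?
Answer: 1047/7 ≈ 149.57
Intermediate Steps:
J = 1/14 (J = 1/(5 + (5 + 4)) = 1/(5 + 9) = 1/14 ≈ 0.071429)
(5*(-4))*J - 1*(-151) = (5*(-4))*(1/14) - 1*(-151) = -20*1/14 + 151 = -10/7 + 151 = 1047/7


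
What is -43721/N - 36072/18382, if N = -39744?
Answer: -314983073/365287104 ≈ -0.86229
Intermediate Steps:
-43721/N - 36072/18382 = -43721/(-39744) - 36072/18382 = -43721*(-1/39744) - 36072*1/18382 = 43721/39744 - 18036/9191 = -314983073/365287104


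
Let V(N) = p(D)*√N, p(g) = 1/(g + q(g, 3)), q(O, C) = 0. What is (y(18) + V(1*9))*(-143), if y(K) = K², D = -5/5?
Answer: -45903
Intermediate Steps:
D = -1 (D = -5*⅕ = -1)
p(g) = 1/g (p(g) = 1/(g + 0) = 1/g)
V(N) = -√N (V(N) = √N/(-1) = -√N)
(y(18) + V(1*9))*(-143) = (18² - √(1*9))*(-143) = (324 - √9)*(-143) = (324 - 1*3)*(-143) = (324 - 3)*(-143) = 321*(-143) = -45903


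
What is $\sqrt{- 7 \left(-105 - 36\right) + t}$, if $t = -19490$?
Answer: $i \sqrt{18503} \approx 136.03 i$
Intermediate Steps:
$\sqrt{- 7 \left(-105 - 36\right) + t} = \sqrt{- 7 \left(-105 - 36\right) - 19490} = \sqrt{\left(-7\right) \left(-141\right) - 19490} = \sqrt{987 - 19490} = \sqrt{-18503} = i \sqrt{18503}$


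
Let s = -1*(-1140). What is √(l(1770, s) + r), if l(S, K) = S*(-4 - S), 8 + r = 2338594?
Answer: I*√801394 ≈ 895.21*I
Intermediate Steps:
r = 2338586 (r = -8 + 2338594 = 2338586)
s = 1140
√(l(1770, s) + r) = √(-1*1770*(4 + 1770) + 2338586) = √(-1*1770*1774 + 2338586) = √(-3139980 + 2338586) = √(-801394) = I*√801394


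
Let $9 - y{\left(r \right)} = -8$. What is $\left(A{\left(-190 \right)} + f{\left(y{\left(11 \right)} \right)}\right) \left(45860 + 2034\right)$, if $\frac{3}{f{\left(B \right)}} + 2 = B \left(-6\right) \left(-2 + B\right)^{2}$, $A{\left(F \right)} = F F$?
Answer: $\frac{19841698666559}{11476} \approx 1.729 \cdot 10^{9}$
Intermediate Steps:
$y{\left(r \right)} = 17$ ($y{\left(r \right)} = 9 - -8 = 9 + 8 = 17$)
$A{\left(F \right)} = F^{2}$
$f{\left(B \right)} = \frac{3}{-2 - 6 B \left(-2 + B\right)^{2}}$ ($f{\left(B \right)} = \frac{3}{-2 + B \left(-6\right) \left(-2 + B\right)^{2}} = \frac{3}{-2 + - 6 B \left(-2 + B\right)^{2}} = \frac{3}{-2 - 6 B \left(-2 + B\right)^{2}}$)
$\left(A{\left(-190 \right)} + f{\left(y{\left(11 \right)} \right)}\right) \left(45860 + 2034\right) = \left(\left(-190\right)^{2} - \frac{3}{2 + 6 \cdot 17 \left(-2 + 17\right)^{2}}\right) \left(45860 + 2034\right) = \left(36100 - \frac{3}{2 + 6 \cdot 17 \cdot 15^{2}}\right) 47894 = \left(36100 - \frac{3}{2 + 6 \cdot 17 \cdot 225}\right) 47894 = \left(36100 - \frac{3}{2 + 22950}\right) 47894 = \left(36100 - \frac{3}{22952}\right) 47894 = \frac{828567197}{22952} \cdot 47894 = \frac{19841698666559}{11476}$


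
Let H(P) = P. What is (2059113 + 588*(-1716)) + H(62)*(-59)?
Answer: 1046447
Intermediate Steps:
(2059113 + 588*(-1716)) + H(62)*(-59) = (2059113 + 588*(-1716)) + 62*(-59) = (2059113 - 1009008) - 3658 = 1050105 - 3658 = 1046447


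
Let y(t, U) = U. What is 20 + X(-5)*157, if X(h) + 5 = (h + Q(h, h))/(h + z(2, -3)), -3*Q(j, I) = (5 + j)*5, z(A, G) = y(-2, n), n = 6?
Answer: -1550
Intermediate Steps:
z(A, G) = 6
Q(j, I) = -25/3 - 5*j/3 (Q(j, I) = -(5 + j)*5/3 = -(25 + 5*j)/3 = -25/3 - 5*j/3)
X(h) = -5 + (-25/3 - 2*h/3)/(6 + h) (X(h) = -5 + (h + (-25/3 - 5*h/3))/(h + 6) = -5 + (-25/3 - 2*h/3)/(6 + h))
20 + X(-5)*157 = 20 + ((-115 - 17*(-5))/(3*(6 - 5)))*157 = 20 + ((⅓)*(-115 + 85)/1)*157 = 20 + ((⅓)*1*(-30))*157 = 20 - 10*157 = 20 - 1570 = -1550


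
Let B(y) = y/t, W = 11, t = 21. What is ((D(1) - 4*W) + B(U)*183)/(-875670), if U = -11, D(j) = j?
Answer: 162/1021615 ≈ 0.00015857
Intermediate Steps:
B(y) = y/21
((D(1) - 4*W) + B(U)*183)/(-875670) = ((1 - 4*11) + ((1/21)*(-11))*183)/(-875670) = ((1 - 44) - 11/21*183)*(-1/875670) = (-43 - 671/7)*(-1/875670) = -972/7*(-1/875670) = 162/1021615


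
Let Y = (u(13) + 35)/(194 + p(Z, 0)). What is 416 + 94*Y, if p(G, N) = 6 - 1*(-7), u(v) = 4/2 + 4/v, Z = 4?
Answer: 1165046/2691 ≈ 432.94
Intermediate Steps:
u(v) = 2 + 4/v (u(v) = 4*(½) + 4/v = 2 + 4/v)
p(G, N) = 13 (p(G, N) = 6 + 7 = 13)
Y = 485/2691 (Y = ((2 + 4/13) + 35)/(194 + 13) = ((2 + 4*(1/13)) + 35)/207 = ((2 + 4/13) + 35)*(1/207) = (30/13 + 35)*(1/207) = (485/13)*(1/207) = 485/2691 ≈ 0.18023)
416 + 94*Y = 416 + 94*(485/2691) = 416 + 45590/2691 = 1165046/2691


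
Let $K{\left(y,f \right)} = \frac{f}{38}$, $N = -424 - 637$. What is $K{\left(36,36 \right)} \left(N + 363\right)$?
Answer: $- \frac{12564}{19} \approx -661.26$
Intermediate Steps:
$N = -1061$
$K{\left(y,f \right)} = \frac{f}{38}$ ($K{\left(y,f \right)} = f \frac{1}{38} = \frac{f}{38}$)
$K{\left(36,36 \right)} \left(N + 363\right) = \frac{1}{38} \cdot 36 \left(-1061 + 363\right) = \frac{18}{19} \left(-698\right) = - \frac{12564}{19}$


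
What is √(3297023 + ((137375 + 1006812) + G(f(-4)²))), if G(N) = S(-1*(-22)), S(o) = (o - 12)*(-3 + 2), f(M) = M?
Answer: 20*√11103 ≈ 2107.4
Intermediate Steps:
S(o) = 12 - o (S(o) = (-12 + o)*(-1) = 12 - o)
G(N) = -10 (G(N) = 12 - (-1)*(-22) = 12 - 1*22 = 12 - 22 = -10)
√(3297023 + ((137375 + 1006812) + G(f(-4)²))) = √(3297023 + ((137375 + 1006812) - 10)) = √(3297023 + (1144187 - 10)) = √(3297023 + 1144177) = √4441200 = 20*√11103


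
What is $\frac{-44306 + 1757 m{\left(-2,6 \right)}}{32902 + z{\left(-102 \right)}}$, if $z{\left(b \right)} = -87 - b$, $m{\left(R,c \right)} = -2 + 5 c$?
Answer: $\frac{4890}{32917} \approx 0.14856$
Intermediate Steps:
$\frac{-44306 + 1757 m{\left(-2,6 \right)}}{32902 + z{\left(-102 \right)}} = \frac{-44306 + 1757 \left(-2 + 5 \cdot 6\right)}{32902 - -15} = \frac{-44306 + 1757 \left(-2 + 30\right)}{32902 + \left(-87 + 102\right)} = \frac{-44306 + 1757 \cdot 28}{32902 + 15} = \frac{-44306 + 49196}{32917} = 4890 \cdot \frac{1}{32917} = \frac{4890}{32917}$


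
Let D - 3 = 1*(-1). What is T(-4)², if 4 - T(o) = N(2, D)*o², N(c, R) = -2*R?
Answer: 4624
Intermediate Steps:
D = 2 (D = 3 + 1*(-1) = 3 - 1 = 2)
T(o) = 4 + 4*o² (T(o) = 4 - (-2*2)*o² = 4 - (-4)*o² = 4 + 4*o²)
T(-4)² = (4 + 4*(-4)²)² = (4 + 4*16)² = (4 + 64)² = 68² = 4624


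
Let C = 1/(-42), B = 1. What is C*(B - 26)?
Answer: 25/42 ≈ 0.59524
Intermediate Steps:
C = -1/42 (C = 1*(-1/42) = -1/42 ≈ -0.023810)
C*(B - 26) = -(1 - 26)/42 = -1/42*(-25) = 25/42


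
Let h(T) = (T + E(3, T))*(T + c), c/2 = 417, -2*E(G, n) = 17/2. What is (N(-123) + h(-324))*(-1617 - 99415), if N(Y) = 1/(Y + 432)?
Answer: 5226275891828/309 ≈ 1.6914e+10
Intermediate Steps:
E(G, n) = -17/4 (E(G, n) = -17/(2*2) = -½*17/2 = -17/4)
N(Y) = 1/(432 + Y)
c = 834 (c = 2*417 = 834)
h(T) = (834 + T)*(-17/4 + T) (h(T) = (T - 17/4)*(T + 834) = (-17/4 + T)*(834 + T) = (834 + T)*(-17/4 + T))
(N(-123) + h(-324))*(-1617 - 99415) = (1/(432 - 123) + (-7089/2 + (-324)² + (3319/4)*(-324)))*(-1617 - 99415) = (1/309 + (-7089/2 + 104976 - 268839))*(-101032) = (1/309 - 334815/2)*(-101032) = -103457833/618*(-101032) = 5226275891828/309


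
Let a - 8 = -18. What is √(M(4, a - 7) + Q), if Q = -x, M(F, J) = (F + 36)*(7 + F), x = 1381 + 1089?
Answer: I*√2030 ≈ 45.056*I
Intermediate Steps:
a = -10 (a = 8 - 18 = -10)
x = 2470
M(F, J) = (7 + F)*(36 + F) (M(F, J) = (36 + F)*(7 + F) = (7 + F)*(36 + F))
Q = -2470 (Q = -1*2470 = -2470)
√(M(4, a - 7) + Q) = √((252 + 4² + 43*4) - 2470) = √((252 + 16 + 172) - 2470) = √(440 - 2470) = √(-2030) = I*√2030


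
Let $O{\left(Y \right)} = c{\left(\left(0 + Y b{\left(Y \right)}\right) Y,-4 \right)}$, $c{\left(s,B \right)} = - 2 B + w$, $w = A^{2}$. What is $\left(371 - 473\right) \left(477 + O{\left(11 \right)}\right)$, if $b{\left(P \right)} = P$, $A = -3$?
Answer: $-50388$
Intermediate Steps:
$w = 9$ ($w = \left(-3\right)^{2} = 9$)
$c{\left(s,B \right)} = 9 - 2 B$ ($c{\left(s,B \right)} = - 2 B + 9 = 9 - 2 B$)
$O{\left(Y \right)} = 17$ ($O{\left(Y \right)} = 9 - -8 = 9 + 8 = 17$)
$\left(371 - 473\right) \left(477 + O{\left(11 \right)}\right) = \left(371 - 473\right) \left(477 + 17\right) = \left(-102\right) 494 = -50388$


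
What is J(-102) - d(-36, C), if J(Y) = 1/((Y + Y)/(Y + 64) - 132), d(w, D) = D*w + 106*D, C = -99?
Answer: 16673561/2406 ≈ 6930.0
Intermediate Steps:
d(w, D) = 106*D + D*w
J(Y) = 1/(-132 + 2*Y/(64 + Y)) (J(Y) = 1/((2*Y)/(64 + Y) - 132) = 1/(2*Y/(64 + Y) - 132) = 1/(-132 + 2*Y/(64 + Y)))
J(-102) - d(-36, C) = (-64 - 1*(-102))/(2*(4224 + 65*(-102))) - (-99)*(106 - 36) = (-64 + 102)/(2*(4224 - 6630)) - (-99)*70 = (1/2)*38/(-2406) - 1*(-6930) = (1/2)*(-1/2406)*38 + 6930 = -19/2406 + 6930 = 16673561/2406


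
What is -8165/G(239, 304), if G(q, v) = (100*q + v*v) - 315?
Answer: -8165/116001 ≈ -0.070387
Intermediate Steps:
G(q, v) = -315 + v² + 100*q (G(q, v) = (100*q + v²) - 315 = (v² + 100*q) - 315 = -315 + v² + 100*q)
-8165/G(239, 304) = -8165/(-315 + 304² + 100*239) = -8165/(-315 + 92416 + 23900) = -8165/116001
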